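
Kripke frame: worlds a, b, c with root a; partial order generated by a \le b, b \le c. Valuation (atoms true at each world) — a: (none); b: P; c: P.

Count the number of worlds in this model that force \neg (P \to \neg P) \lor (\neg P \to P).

3

a: forces it.
b: forces it.
c: forces it.
Worlds forcing the formula: {a, b, c}.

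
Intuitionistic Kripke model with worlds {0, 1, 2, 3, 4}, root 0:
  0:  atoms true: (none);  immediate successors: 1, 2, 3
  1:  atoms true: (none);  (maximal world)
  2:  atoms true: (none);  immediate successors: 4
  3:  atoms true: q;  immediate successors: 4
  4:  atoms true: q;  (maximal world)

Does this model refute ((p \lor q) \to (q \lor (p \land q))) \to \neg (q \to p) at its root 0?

0 \nVdash ((p \lor q) \to (q \lor (p \land q))) \to \neg (q \to p): already at 0 itself, 0 \Vdash (p \lor q) \to (q \lor (p \land q)) but 0 \nVdash \neg (q \to p).
0 \nVdash \neg (q \to p) since 1 is accessible from 0 and 1 \Vdash q \to p.
1 \Vdash q \to p vacuously: no world accessible from 1 forces the antecedent q.
So the root 0 does not force ((p \lor q) \to (q \lor (p \land q))) \to \neg (q \to p); the model is a countermodel.

Yes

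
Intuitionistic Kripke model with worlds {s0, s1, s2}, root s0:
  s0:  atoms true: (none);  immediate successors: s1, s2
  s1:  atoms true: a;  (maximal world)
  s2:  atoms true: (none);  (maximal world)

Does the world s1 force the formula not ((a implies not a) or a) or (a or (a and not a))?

Yes

s1 forces not ((a implies not a) or a) or (a or (a and not a)) via the disjunct a or (a and not a).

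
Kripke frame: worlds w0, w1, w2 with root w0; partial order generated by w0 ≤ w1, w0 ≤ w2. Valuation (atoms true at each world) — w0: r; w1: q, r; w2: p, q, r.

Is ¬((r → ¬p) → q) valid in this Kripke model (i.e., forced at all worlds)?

Not every world: w0 ⊮ ¬((r → ¬p) → q).
w0 ⊮ ¬((r → ¬p) → q) since w0 is accessible from w0 and w0 ⊩ (r → ¬p) → q.
w0 ⊩ (r → ¬p) → q: every world accessible from w0 that forces r → ¬p (namely w1) also forces q.

No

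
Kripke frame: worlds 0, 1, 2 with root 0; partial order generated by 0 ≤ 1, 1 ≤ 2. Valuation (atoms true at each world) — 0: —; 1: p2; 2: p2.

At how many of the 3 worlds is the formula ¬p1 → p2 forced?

0: does not force it — 0 ⊮ ¬p1 → p2: already at 0 itself, 0 ⊩ ¬p1 but 0 ⊮ p2.
1: forces it.
2: forces it.
Worlds forcing the formula: {1, 2}.

2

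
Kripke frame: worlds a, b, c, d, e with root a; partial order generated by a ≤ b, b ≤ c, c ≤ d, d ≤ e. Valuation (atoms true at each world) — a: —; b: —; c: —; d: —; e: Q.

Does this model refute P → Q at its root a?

a ⊩ P → Q vacuously: no world accessible from a forces the antecedent P.
So the root a forces P → Q; the model is not a countermodel.

No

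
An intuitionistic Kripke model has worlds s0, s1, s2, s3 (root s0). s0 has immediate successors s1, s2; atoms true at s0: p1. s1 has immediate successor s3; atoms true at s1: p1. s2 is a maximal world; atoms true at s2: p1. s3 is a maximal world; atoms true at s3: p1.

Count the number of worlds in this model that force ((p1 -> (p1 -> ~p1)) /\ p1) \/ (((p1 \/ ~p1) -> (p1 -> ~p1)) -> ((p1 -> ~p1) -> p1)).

4

s0: forces it.
s1: forces it.
s2: forces it.
s3: forces it.
Worlds forcing the formula: {s0, s1, s2, s3}.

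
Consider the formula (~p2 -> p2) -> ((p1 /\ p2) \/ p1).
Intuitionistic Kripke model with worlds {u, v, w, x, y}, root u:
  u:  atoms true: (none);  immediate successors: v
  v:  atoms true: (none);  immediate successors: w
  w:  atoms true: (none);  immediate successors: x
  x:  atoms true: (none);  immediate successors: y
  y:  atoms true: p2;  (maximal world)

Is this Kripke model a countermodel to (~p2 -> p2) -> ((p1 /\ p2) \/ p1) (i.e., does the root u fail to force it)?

u ||-/- (~p2 -> p2) -> ((p1 /\ p2) \/ p1): already at u itself, u ||- ~p2 -> p2 but u ||-/- (p1 /\ p2) \/ p1.
u ||-/- (p1 /\ p2) \/ p1: neither disjunct is forced at u.
u ||-/- p1 /\ p2 since u fails p1.
So the root u does not force (~p2 -> p2) -> ((p1 /\ p2) \/ p1); the model is a countermodel.

Yes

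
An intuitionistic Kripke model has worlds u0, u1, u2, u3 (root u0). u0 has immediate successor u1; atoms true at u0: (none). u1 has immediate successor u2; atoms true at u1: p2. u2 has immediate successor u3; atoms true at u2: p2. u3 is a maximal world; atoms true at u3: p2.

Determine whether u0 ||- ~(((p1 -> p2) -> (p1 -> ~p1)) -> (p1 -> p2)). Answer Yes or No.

No

u0 ||-/- ~(((p1 -> p2) -> (p1 -> ~p1)) -> (p1 -> p2)) since u0 is accessible from u0 and u0 ||- ((p1 -> p2) -> (p1 -> ~p1)) -> (p1 -> p2).
u0 ||- ((p1 -> p2) -> (p1 -> ~p1)) -> (p1 -> p2): every world accessible from u0 that forces (p1 -> p2) -> (p1 -> ~p1) (namely u0, u1, u2, u3) also forces p1 -> p2.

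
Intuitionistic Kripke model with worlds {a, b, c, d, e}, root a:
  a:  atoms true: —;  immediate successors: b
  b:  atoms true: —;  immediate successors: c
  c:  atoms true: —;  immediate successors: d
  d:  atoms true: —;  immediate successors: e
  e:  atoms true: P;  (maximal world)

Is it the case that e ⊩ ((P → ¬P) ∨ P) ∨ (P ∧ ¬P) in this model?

Yes

e ⊩ ((P → ¬P) ∨ P) ∨ (P ∧ ¬P) via the disjunct (P → ¬P) ∨ P.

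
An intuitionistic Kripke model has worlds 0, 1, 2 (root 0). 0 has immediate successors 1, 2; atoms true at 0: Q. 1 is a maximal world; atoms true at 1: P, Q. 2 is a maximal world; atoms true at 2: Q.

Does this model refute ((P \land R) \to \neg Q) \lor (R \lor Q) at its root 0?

0 \Vdash ((P \land R) \to \neg Q) \lor (R \lor Q) via the disjunct (P \land R) \to \neg Q.
So the root 0 forces ((P \land R) \to \neg Q) \lor (R \lor Q); the model is not a countermodel.

No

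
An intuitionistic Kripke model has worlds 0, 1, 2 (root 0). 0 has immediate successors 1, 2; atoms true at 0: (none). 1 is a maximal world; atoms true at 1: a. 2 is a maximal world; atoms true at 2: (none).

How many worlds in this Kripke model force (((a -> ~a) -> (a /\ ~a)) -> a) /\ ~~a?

0: does not force it — 0 ||-/- (((a -> ~a) -> (a /\ ~a)) -> a) /\ ~~a since 0 fails ~~a.
1: forces it.
2: does not force it — 2 ||-/- (((a -> ~a) -> (a /\ ~a)) -> a) /\ ~~a since 2 fails ~~a.
Worlds forcing the formula: {1}.

1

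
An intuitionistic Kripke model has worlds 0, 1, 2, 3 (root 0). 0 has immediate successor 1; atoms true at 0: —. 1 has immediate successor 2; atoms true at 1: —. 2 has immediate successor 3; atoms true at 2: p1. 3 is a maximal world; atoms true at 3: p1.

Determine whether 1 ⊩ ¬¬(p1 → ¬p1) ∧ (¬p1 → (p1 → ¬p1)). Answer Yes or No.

No

1 ⊮ ¬¬(p1 → ¬p1) ∧ (¬p1 → (p1 → ¬p1)) since 1 fails ¬¬(p1 → ¬p1).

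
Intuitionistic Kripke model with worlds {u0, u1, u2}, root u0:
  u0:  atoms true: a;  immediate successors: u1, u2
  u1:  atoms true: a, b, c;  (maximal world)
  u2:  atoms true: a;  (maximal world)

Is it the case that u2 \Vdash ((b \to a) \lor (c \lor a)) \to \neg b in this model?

Yes

u2 \Vdash ((b \to a) \lor (c \lor a)) \to \neg b: every world accessible from u2 that forces (b \to a) \lor (c \lor a) (namely u2) also forces \neg b.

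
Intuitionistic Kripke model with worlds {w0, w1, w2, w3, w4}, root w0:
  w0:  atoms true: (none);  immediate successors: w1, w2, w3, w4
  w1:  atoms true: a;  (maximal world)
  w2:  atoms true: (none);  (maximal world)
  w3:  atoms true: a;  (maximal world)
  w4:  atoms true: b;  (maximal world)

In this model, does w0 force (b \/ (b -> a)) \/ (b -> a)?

w0 ||-/- (b \/ (b -> a)) \/ (b -> a): neither disjunct is forced at w0.
w0 ||-/- b \/ (b -> a): neither disjunct is forced at w0.
w0 lacks atom b, so w0 ||-/- b.

No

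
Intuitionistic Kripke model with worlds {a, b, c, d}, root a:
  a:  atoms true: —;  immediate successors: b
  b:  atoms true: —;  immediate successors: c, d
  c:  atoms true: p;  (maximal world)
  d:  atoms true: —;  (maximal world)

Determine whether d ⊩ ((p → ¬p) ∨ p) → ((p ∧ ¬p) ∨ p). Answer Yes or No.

No

d ⊮ ((p → ¬p) ∨ p) → ((p ∧ ¬p) ∨ p): already at d itself, d ⊩ (p → ¬p) ∨ p but d ⊮ (p ∧ ¬p) ∨ p.
d ⊮ (p ∧ ¬p) ∨ p: neither disjunct is forced at d.
d ⊮ p ∧ ¬p since d fails p.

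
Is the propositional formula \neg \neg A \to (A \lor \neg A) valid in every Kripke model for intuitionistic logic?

This is a variant of double-negation elimination (deriving excluded middle from double negation), which is not intuitionistically valid.
A Kripke countermodel: worlds a, b; order generated by a \le b; atoms true at each world — a:{}; b:{A}.
a \nVdash \neg \neg A \to (A \lor \neg A): already at a itself, a \Vdash \neg \neg A but a \nVdash A \lor \neg A.
a \nVdash A \lor \neg A: neither disjunct is forced at a.
a lacks atom A, so a \nVdash A.
So the root a does not force the formula.

No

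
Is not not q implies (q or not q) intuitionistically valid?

No

This is a variant of double-negation elimination (deriving excluded middle from double negation), which is not intuitionistically valid.
A Kripke countermodel: worlds u0, u1; order generated by u0 <= u1; atoms true at each world — u0:{}; u1:{q}.
u0 does not force not not q implies (q or not q): already at u0 itself, u0 forces not not q but u0 does not force q or not q.
u0 does not force q or not q: neither disjunct is forced at u0.
u0 lacks atom q, so u0 does not force q.
So the root u0 does not force the formula.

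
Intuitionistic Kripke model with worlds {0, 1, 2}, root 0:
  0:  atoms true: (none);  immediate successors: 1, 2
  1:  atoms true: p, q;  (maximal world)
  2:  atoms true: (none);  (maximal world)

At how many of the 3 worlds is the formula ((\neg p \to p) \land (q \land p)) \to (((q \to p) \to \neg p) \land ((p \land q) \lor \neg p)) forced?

1

0: does not force it — 0 \nVdash ((\neg p \to p) \land (q \land p)) \to (((q \to p) \to \neg p) \land ((p \land q) \lor \neg p)): at the accessible world 1, 1 \Vdash (\neg p \to p) \land (q \land p) but 1 \nVdash ((q \to p) \to \neg p) \land ((p \land q) \lor \neg p).
1: does not force it — 1 \nVdash ((\neg p \to p) \land (q \land p)) \to (((q \to p) \to \neg p) \land ((p \land q) \lor \neg p)): already at 1 itself, 1 \Vdash (\neg p \to p) \land (q \land p) but 1 \nVdash ((q \to p) \to \neg p) \land ((p \land q) \lor \neg p).
2: forces it.
Worlds forcing the formula: {2}.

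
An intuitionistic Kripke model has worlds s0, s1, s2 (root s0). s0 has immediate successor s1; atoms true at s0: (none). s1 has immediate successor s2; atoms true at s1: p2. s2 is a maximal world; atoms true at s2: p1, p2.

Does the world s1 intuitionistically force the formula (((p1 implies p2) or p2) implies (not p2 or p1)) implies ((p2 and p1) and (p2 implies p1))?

s1 forces (((p1 implies p2) or p2) implies (not p2 or p1)) implies ((p2 and p1) and (p2 implies p1)): every world accessible from s1 that forces ((p1 implies p2) or p2) implies (not p2 or p1) (namely s2) also forces (p2 and p1) and (p2 implies p1).

Yes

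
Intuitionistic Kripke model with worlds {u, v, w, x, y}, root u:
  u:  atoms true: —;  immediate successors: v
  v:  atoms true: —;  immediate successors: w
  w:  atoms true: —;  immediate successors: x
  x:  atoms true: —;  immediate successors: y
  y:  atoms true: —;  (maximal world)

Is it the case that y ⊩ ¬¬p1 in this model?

y ⊮ ¬¬p1 since y is accessible from y and y ⊩ ¬p1.
y ⊩ ¬p1: no world accessible from y forces p1.

No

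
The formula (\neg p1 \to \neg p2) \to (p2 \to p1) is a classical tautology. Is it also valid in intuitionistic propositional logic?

This is the converse of contraposition, which is not intuitionistically valid.
A Kripke countermodel: worlds a, b; order generated by a \le b; atoms true at each world — a:{p2}; b:{p1,p2}.
a \nVdash (\neg p1 \to \neg p2) \to (p2 \to p1): already at a itself, a \Vdash \neg p1 \to \neg p2 but a \nVdash p2 \to p1.
a \nVdash p2 \to p1: already at a itself, a \Vdash p2 but a \nVdash p1.
a lacks atom p1, so a \nVdash p1.
So the root a does not force the formula.

No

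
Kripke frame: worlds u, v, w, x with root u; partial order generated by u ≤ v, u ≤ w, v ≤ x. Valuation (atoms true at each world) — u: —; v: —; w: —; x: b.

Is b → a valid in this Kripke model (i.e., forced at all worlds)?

Not every world: u ⊮ b → a.
u ⊮ b → a: at the accessible world x, x ⊩ b but x ⊮ a.
x lacks atom a, so x ⊮ a.

No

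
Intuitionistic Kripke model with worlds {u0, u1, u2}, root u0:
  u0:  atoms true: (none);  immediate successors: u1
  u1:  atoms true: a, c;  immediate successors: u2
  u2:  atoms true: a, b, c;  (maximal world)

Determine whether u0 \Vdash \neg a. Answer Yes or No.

No

u0 \nVdash \neg a since u1 is accessible from u0 and u1 \Vdash a.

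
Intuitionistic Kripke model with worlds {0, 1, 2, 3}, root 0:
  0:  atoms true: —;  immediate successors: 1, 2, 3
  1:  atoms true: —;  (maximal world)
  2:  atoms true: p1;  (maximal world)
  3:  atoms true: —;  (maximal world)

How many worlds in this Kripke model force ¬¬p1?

1

0: does not force it — 0 ⊮ ¬¬p1 since 1 is accessible from 0 and 1 ⊩ ¬p1.
1: does not force it.
2: forces it.
3: does not force it.
Worlds forcing the formula: {2}.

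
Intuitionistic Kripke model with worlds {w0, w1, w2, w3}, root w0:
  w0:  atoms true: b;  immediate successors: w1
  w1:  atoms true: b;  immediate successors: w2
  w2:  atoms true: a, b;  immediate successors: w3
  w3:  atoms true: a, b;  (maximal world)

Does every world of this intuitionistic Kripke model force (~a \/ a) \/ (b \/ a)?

w0 ||- (~a \/ a) \/ (b \/ a) via the disjunct b \/ a.
Since the root w0 forces (~a \/ a) \/ (b \/ a) and forcing is persistent (monotone upward), every world forces it.

Yes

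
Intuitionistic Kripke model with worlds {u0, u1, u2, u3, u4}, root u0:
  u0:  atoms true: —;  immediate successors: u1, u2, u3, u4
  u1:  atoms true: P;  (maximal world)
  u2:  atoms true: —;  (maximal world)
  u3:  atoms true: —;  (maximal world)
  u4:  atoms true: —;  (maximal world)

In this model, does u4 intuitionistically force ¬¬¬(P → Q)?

No

u4 ⊮ ¬¬¬(P → Q) since u4 is accessible from u4 and u4 ⊩ ¬¬(P → Q).
u4 ⊩ ¬¬(P → Q): no world accessible from u4 forces ¬(P → Q).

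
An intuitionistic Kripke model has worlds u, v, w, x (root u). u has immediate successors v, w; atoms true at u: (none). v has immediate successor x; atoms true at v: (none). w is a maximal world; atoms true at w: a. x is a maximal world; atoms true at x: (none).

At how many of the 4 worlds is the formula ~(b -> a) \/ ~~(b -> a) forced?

4

u: forces it.
v: forces it.
w: forces it.
x: forces it.
Worlds forcing the formula: {u, v, w, x}.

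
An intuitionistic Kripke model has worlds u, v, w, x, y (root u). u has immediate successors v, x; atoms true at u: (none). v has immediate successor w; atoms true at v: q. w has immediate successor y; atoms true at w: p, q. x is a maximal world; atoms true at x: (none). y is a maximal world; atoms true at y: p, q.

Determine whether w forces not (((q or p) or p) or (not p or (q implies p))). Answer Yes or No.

w does not force not (((q or p) or p) or (not p or (q implies p))) since w is accessible from w and w forces ((q or p) or p) or (not p or (q implies p)).
w forces ((q or p) or p) or (not p or (q implies p)) via the disjunct (q or p) or p.

No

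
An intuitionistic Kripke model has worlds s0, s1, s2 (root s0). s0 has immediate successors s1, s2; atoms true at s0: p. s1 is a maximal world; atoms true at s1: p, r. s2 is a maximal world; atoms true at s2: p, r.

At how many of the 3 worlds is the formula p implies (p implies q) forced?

s0: does not force it — s0 does not force p implies (p implies q): already at s0 itself, s0 forces p but s0 does not force p implies q.
s1: does not force it — s1 does not force p implies (p implies q): already at s1 itself, s1 forces p but s1 does not force p implies q.
s2: does not force it — s2 does not force p implies (p implies q): already at s2 itself, s2 forces p but s2 does not force p implies q.
Worlds forcing the formula: { }.

0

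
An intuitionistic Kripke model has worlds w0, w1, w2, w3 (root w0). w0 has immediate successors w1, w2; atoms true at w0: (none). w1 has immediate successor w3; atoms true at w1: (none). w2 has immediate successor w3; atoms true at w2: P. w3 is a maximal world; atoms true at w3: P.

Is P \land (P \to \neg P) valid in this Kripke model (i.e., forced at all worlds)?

No

Not every world: w0 \nVdash P \land (P \to \neg P).
w0 \nVdash P \land (P \to \neg P) since w0 fails P.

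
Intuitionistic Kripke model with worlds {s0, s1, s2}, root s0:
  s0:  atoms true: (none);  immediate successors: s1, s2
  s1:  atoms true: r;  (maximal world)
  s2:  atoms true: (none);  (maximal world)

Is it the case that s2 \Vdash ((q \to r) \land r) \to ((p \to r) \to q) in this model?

Yes

s2 \Vdash ((q \to r) \land r) \to ((p \to r) \to q) vacuously: no world accessible from s2 forces the antecedent (q \to r) \land r.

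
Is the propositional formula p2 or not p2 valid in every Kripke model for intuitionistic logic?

No

This is the law of excluded middle, which is not intuitionistically valid.
A Kripke countermodel: worlds s0, s1; order generated by s0 <= s1; atoms true at each world — s0:{}; s1:{p2}.
s0 does not force p2 or not p2: neither disjunct is forced at s0.
s0 lacks atom p2, so s0 does not force p2.
So the root s0 does not force the formula.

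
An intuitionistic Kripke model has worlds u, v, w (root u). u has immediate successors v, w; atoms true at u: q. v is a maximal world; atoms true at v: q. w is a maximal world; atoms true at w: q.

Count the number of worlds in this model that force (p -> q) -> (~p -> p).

u: does not force it — u ||-/- (p -> q) -> (~p -> p): already at u itself, u ||- p -> q but u ||-/- ~p -> p.
v: does not force it — v ||-/- (p -> q) -> (~p -> p): already at v itself, v ||- p -> q but v ||-/- ~p -> p.
w: does not force it — w ||-/- (p -> q) -> (~p -> p): already at w itself, w ||- p -> q but w ||-/- ~p -> p.
Worlds forcing the formula: { }.

0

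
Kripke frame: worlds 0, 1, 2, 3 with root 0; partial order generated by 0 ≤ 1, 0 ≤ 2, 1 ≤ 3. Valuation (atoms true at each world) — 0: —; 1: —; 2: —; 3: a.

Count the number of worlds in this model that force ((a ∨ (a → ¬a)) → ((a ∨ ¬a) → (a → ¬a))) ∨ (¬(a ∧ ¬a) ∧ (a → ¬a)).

1

0: does not force it — 0 ⊮ ((a ∨ (a → ¬a)) → ((a ∨ ¬a) → (a → ¬a))) ∨ (¬(a ∧ ¬a) ∧ (a → ¬a)): neither disjunct is forced at 0.
1: does not force it — 1 ⊮ ((a ∨ (a → ¬a)) → ((a ∨ ¬a) → (a → ¬a))) ∨ (¬(a ∧ ¬a) ∧ (a → ¬a)): neither disjunct is forced at 1.
2: forces it.
3: does not force it — 3 ⊮ ((a ∨ (a → ¬a)) → ((a ∨ ¬a) → (a → ¬a))) ∨ (¬(a ∧ ¬a) ∧ (a → ¬a)): neither disjunct is forced at 3.
Worlds forcing the formula: {2}.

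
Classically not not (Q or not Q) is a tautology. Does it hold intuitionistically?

This is the double negation of excluded middle, which is intuitionistically derivable.
Assuming not (Q or not Q): from Q we'd get Q or not Q, so not Q; but then Q or not Q again — contradiction. Hence not not (Q or not Q).

Yes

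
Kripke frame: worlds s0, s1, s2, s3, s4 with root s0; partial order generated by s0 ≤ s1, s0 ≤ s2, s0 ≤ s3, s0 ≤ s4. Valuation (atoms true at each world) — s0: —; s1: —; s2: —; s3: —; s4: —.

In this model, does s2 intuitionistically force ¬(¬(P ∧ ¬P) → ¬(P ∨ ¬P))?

s2 ⊩ ¬(¬(P ∧ ¬P) → ¬(P ∨ ¬P)): no world accessible from s2 forces ¬(P ∧ ¬P) → ¬(P ∨ ¬P).

Yes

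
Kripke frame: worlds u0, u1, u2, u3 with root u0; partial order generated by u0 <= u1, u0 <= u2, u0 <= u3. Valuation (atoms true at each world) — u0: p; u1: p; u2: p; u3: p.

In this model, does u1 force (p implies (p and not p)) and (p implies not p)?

u1 does not force (p implies (p and not p)) and (p implies not p) since u1 fails p implies (p and not p).

No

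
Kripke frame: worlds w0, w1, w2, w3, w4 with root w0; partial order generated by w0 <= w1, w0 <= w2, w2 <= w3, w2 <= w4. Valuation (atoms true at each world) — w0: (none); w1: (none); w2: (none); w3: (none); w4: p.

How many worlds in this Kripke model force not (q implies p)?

0

w0: does not force it — w0 does not force not (q implies p) since w0 is accessible from w0 and w0 forces q implies p.
w1: does not force it — w1 does not force not (q implies p) since w1 is accessible from w1 and w1 forces q implies p.
w2: does not force it — w2 does not force not (q implies p) since w2 is accessible from w2 and w2 forces q implies p.
w3: does not force it.
w4: does not force it.
Worlds forcing the formula: { }.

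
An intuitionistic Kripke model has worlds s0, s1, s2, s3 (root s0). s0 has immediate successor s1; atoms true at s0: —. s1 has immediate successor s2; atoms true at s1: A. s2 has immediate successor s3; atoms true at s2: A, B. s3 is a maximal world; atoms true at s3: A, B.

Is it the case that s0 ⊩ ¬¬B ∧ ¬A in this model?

s0 ⊮ ¬¬B ∧ ¬A since s0 fails ¬A.

No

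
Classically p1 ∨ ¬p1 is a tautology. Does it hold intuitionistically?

This is the law of excluded middle, which is not intuitionistically valid.
A Kripke countermodel: worlds u0, u1; order generated by u0 ≤ u1; atoms true at each world — u0:{}; u1:{p1}.
u0 ⊮ p1 ∨ ¬p1: neither disjunct is forced at u0.
u0 lacks atom p1, so u0 ⊮ p1.
So the root u0 does not force the formula.

No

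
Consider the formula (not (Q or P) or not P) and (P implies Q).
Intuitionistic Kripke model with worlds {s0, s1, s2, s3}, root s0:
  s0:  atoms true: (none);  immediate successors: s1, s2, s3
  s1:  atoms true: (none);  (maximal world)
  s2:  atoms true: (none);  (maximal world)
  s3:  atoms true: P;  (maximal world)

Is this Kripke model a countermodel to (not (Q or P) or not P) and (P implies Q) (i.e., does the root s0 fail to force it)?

s0 does not force (not (Q or P) or not P) and (P implies Q) since s0 fails not (Q or P) or not P.
So the root s0 does not force (not (Q or P) or not P) and (P implies Q); the model is a countermodel.

Yes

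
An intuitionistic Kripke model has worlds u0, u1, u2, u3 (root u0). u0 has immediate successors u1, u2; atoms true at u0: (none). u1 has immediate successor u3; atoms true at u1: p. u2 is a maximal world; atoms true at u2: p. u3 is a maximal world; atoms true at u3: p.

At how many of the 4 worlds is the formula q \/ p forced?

u0: does not force it — u0 ||-/- q \/ p: neither disjunct is forced at u0.
u1: forces it.
u2: forces it.
u3: forces it.
Worlds forcing the formula: {u1, u2, u3}.

3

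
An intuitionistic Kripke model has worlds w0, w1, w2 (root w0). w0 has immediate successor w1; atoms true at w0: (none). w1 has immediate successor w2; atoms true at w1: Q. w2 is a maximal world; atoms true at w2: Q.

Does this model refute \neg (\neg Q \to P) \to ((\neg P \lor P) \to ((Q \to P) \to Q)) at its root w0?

No

w0 \Vdash \neg (\neg Q \to P) \to ((\neg P \lor P) \to ((Q \to P) \to Q)) vacuously: no world accessible from w0 forces the antecedent \neg (\neg Q \to P).
So the root w0 forces \neg (\neg Q \to P) \to ((\neg P \lor P) \to ((Q \to P) \to Q)); the model is not a countermodel.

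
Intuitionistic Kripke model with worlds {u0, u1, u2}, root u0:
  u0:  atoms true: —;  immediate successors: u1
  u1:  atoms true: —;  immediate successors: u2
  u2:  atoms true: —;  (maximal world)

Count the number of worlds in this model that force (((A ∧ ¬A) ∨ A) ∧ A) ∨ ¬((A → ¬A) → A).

3

u0: forces it.
u1: forces it.
u2: forces it.
Worlds forcing the formula: {u0, u1, u2}.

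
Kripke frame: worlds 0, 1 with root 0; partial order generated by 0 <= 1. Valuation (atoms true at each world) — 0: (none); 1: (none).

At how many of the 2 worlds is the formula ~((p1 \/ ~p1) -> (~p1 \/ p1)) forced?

0: does not force it — 0 ||-/- ~((p1 \/ ~p1) -> (~p1 \/ p1)) since 0 is accessible from 0 and 0 ||- (p1 \/ ~p1) -> (~p1 \/ p1).
1: does not force it — 1 ||-/- ~((p1 \/ ~p1) -> (~p1 \/ p1)) since 1 is accessible from 1 and 1 ||- (p1 \/ ~p1) -> (~p1 \/ p1).
Worlds forcing the formula: { }.

0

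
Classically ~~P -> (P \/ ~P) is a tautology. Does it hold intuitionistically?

No

This is a variant of double-negation elimination (deriving excluded middle from double negation), which is not intuitionistically valid.
A Kripke countermodel: worlds u, v; order generated by u <= v; atoms true at each world — u:{}; v:{P}.
u ||-/- ~~P -> (P \/ ~P): already at u itself, u ||- ~~P but u ||-/- P \/ ~P.
u ||-/- P \/ ~P: neither disjunct is forced at u.
u lacks atom P, so u ||-/- P.
So the root u does not force the formula.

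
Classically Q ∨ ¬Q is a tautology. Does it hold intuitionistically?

This is the law of excluded middle, which is not intuitionistically valid.
A Kripke countermodel: worlds u0, u1; order generated by u0 ≤ u1; atoms true at each world — u0:{}; u1:{Q}.
u0 ⊮ Q ∨ ¬Q: neither disjunct is forced at u0.
u0 lacks atom Q, so u0 ⊮ Q.
So the root u0 does not force the formula.

No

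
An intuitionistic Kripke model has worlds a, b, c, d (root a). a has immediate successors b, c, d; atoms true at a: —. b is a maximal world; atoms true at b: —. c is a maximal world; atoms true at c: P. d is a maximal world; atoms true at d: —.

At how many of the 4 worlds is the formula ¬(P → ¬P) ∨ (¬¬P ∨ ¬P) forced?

a: does not force it — a ⊮ ¬(P → ¬P) ∨ (¬¬P ∨ ¬P): neither disjunct is forced at a.
b: forces it.
c: forces it.
d: forces it.
Worlds forcing the formula: {b, c, d}.

3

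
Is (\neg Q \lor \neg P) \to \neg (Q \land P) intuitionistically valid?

Yes

This is a constructively valid De Morgan direction (disjunction of negations to negated conjunction), which is intuitionistically derivable.
If \neg Q holds at a world then no accessible world forces Q, hence none forces Q \land P; likewise for \neg P.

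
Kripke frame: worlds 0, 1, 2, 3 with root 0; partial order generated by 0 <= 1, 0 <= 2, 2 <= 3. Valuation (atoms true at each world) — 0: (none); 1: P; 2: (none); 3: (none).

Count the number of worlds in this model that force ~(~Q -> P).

0: does not force it — 0 ||-/- ~(~Q -> P) since 1 is accessible from 0 and 1 ||- ~Q -> P.
1: does not force it — 1 ||-/- ~(~Q -> P) since 1 is accessible from 1 and 1 ||- ~Q -> P.
2: forces it.
3: forces it.
Worlds forcing the formula: {2, 3}.

2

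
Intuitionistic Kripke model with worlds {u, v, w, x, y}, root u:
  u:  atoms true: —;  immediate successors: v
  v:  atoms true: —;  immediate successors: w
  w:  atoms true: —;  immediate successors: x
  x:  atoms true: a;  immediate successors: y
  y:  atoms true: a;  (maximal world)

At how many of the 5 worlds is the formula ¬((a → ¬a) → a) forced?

0

u: does not force it — u ⊮ ¬((a → ¬a) → a) since u is accessible from u and u ⊩ (a → ¬a) → a.
v: does not force it.
w: does not force it.
x: does not force it.
y: does not force it.
Worlds forcing the formula: { }.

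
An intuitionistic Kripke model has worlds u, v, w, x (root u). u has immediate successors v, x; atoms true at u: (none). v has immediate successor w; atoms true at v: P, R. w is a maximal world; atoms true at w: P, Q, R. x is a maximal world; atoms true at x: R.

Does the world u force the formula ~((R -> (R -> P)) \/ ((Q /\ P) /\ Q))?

u ||-/- ~((R -> (R -> P)) \/ ((Q /\ P) /\ Q)) since v is accessible from u and v ||- (R -> (R -> P)) \/ ((Q /\ P) /\ Q).
v ||- (R -> (R -> P)) \/ ((Q /\ P) /\ Q) via the disjunct R -> (R -> P).

No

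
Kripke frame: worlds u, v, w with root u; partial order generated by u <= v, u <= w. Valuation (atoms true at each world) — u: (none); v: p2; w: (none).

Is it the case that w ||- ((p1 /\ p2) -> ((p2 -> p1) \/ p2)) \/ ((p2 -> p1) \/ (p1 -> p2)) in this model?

Yes

w ||- ((p1 /\ p2) -> ((p2 -> p1) \/ p2)) \/ ((p2 -> p1) \/ (p1 -> p2)) via the disjunct (p1 /\ p2) -> ((p2 -> p1) \/ p2).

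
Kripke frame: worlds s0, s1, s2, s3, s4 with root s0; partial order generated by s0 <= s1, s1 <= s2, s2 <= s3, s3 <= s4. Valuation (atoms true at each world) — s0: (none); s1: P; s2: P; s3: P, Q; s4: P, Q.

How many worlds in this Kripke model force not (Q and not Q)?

5

s0: forces it.
s1: forces it.
s2: forces it.
s3: forces it.
s4: forces it.
Worlds forcing the formula: {s0, s1, s2, s3, s4}.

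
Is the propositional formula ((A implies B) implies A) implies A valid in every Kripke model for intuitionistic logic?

No

This is Peirce's law, which is not intuitionistically valid.
A Kripke countermodel: worlds u, v; order generated by u <= v; atoms true at each world — u:{}; v:{A}.
u does not force ((A implies B) implies A) implies A: already at u itself, u forces (A implies B) implies A but u does not force A.
u lacks atom A, so u does not force A.
So the root u does not force the formula.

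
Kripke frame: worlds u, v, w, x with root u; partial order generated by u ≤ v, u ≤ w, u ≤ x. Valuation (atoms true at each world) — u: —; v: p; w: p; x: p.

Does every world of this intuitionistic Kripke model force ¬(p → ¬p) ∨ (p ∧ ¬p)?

Yes

u ⊩ ¬(p → ¬p) ∨ (p ∧ ¬p) via the disjunct ¬(p → ¬p).
Since the root u forces ¬(p → ¬p) ∨ (p ∧ ¬p) and forcing is persistent (monotone upward), every world forces it.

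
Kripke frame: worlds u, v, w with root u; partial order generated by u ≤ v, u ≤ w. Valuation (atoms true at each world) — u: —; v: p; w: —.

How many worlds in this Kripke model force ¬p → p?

1

u: does not force it — u ⊮ ¬p → p: at the accessible world w, w ⊩ ¬p but w ⊮ p.
v: forces it.
w: does not force it — w ⊮ ¬p → p: already at w itself, w ⊩ ¬p but w ⊮ p.
Worlds forcing the formula: {v}.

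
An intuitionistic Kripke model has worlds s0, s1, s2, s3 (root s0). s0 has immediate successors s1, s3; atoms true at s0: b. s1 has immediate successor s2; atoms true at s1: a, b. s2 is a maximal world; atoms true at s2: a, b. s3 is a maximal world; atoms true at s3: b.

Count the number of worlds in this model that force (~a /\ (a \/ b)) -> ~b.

2

s0: does not force it — s0 ||-/- (~a /\ (a \/ b)) -> ~b: at the accessible world s3, s3 ||- ~a /\ (a \/ b) but s3 ||-/- ~b.
s1: forces it.
s2: forces it.
s3: does not force it — s3 ||-/- (~a /\ (a \/ b)) -> ~b: already at s3 itself, s3 ||- ~a /\ (a \/ b) but s3 ||-/- ~b.
Worlds forcing the formula: {s1, s2}.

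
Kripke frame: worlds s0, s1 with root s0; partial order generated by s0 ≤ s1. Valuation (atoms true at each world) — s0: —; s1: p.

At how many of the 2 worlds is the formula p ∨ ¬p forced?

1

s0: does not force it — s0 ⊮ p ∨ ¬p: neither disjunct is forced at s0.
s1: forces it.
Worlds forcing the formula: {s1}.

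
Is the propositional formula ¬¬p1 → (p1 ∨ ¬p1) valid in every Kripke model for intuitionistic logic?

This is a variant of double-negation elimination (deriving excluded middle from double negation), which is not intuitionistically valid.
A Kripke countermodel: worlds s0, s1; order generated by s0 ≤ s1; atoms true at each world — s0:{}; s1:{p1}.
s0 ⊮ ¬¬p1 → (p1 ∨ ¬p1): already at s0 itself, s0 ⊩ ¬¬p1 but s0 ⊮ p1 ∨ ¬p1.
s0 ⊮ p1 ∨ ¬p1: neither disjunct is forced at s0.
s0 lacks atom p1, so s0 ⊮ p1.
So the root s0 does not force the formula.

No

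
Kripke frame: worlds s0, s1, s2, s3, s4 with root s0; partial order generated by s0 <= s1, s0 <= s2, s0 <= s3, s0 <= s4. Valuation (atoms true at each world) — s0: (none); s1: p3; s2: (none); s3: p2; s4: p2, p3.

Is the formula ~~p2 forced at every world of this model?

No

Not every world: s0 ||-/- ~~p2.
s0 ||-/- ~~p2 since s1 is accessible from s0 and s1 ||- ~p2.
s1 ||- ~p2: no world accessible from s1 forces p2.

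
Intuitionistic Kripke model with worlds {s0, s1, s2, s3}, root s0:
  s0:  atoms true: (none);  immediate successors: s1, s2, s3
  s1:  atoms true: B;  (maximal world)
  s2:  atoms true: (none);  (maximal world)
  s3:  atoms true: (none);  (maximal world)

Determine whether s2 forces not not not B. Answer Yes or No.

Yes

s2 forces not not not B: no world accessible from s2 forces not not B.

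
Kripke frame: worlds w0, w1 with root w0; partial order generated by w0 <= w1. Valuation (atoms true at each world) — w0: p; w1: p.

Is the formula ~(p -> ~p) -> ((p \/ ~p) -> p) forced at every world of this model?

Yes

w0 ||- ~(p -> ~p) -> ((p \/ ~p) -> p): every world accessible from w0 that forces ~(p -> ~p) (namely w0, w1) also forces (p \/ ~p) -> p.
Since the root w0 forces ~(p -> ~p) -> ((p \/ ~p) -> p) and forcing is persistent (monotone upward), every world forces it.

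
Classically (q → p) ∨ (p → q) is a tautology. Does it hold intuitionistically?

This is the Gödel–Dummett linearity axiom, which is not intuitionistically valid.
A Kripke countermodel: worlds w0, w1, w2; order generated by w0 ≤ w1, w0 ≤ w2; atoms true at each world — w0:{}; w1:{q}; w2:{p}.
w0 ⊮ (q → p) ∨ (p → q): neither disjunct is forced at w0.
w0 ⊮ q → p: at the accessible world w1, w1 ⊩ q but w1 ⊮ p.
w1 lacks atom p, so w1 ⊮ p.
So the root w0 does not force the formula.

No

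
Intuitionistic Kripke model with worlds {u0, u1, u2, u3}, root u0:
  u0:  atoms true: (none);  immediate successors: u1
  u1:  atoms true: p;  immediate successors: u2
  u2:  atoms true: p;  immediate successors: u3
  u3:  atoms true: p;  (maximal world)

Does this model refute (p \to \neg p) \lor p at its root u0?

Yes

u0 \nVdash (p \to \neg p) \lor p: neither disjunct is forced at u0.
u0 \nVdash p \to \neg p: at the accessible world u1, u1 \Vdash p but u1 \nVdash \neg p.
u1 \nVdash \neg p since u1 is accessible from u1 and u1 \Vdash p.
So the root u0 does not force (p \to \neg p) \lor p; the model is a countermodel.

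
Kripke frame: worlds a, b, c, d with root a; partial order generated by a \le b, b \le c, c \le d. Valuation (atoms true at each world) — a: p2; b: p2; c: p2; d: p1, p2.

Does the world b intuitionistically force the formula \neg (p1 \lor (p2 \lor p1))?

b \nVdash \neg (p1 \lor (p2 \lor p1)) since b is accessible from b and b \Vdash p1 \lor (p2 \lor p1).
b \Vdash p1 \lor (p2 \lor p1) via the disjunct p2 \lor p1.

No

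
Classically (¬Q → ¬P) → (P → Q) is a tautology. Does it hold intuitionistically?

This is the converse of contraposition, which is not intuitionistically valid.
A Kripke countermodel: worlds a, b; order generated by a ≤ b; atoms true at each world — a:{P}; b:{P,Q}.
a ⊮ (¬Q → ¬P) → (P → Q): already at a itself, a ⊩ ¬Q → ¬P but a ⊮ P → Q.
a ⊮ P → Q: already at a itself, a ⊩ P but a ⊮ Q.
a lacks atom Q, so a ⊮ Q.
So the root a does not force the formula.

No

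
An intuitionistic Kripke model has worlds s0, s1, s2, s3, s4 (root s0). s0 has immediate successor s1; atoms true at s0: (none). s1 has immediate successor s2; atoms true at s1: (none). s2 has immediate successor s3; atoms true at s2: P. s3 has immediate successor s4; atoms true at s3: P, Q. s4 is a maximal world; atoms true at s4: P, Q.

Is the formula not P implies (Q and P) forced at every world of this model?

Yes

s0 forces not P implies (Q and P) vacuously: no world accessible from s0 forces the antecedent not P.
Since the root s0 forces not P implies (Q and P) and forcing is persistent (monotone upward), every world forces it.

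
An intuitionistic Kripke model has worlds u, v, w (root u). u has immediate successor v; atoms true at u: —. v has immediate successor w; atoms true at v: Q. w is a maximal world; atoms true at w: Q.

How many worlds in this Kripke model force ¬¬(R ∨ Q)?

3

u: forces it.
v: forces it.
w: forces it.
Worlds forcing the formula: {u, v, w}.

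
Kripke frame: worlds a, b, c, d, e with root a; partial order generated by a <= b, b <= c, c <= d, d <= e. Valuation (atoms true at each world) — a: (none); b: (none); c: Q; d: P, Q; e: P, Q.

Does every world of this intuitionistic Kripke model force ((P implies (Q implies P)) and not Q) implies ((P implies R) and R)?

a forces ((P implies (Q implies P)) and not Q) implies ((P implies R) and R) vacuously: no world accessible from a forces the antecedent (P implies (Q implies P)) and not Q.
Since the root a forces ((P implies (Q implies P)) and not Q) implies ((P implies R) and R) and forcing is persistent (monotone upward), every world forces it.

Yes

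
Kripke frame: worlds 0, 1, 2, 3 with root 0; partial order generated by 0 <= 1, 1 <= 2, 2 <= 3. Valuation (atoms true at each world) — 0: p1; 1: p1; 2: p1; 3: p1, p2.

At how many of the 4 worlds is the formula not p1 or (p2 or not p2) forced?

1

0: does not force it — 0 does not force not p1 or (p2 or not p2): neither disjunct is forced at 0.
1: does not force it — 1 does not force not p1 or (p2 or not p2): neither disjunct is forced at 1.
2: does not force it — 2 does not force not p1 or (p2 or not p2): neither disjunct is forced at 2.
3: forces it.
Worlds forcing the formula: {3}.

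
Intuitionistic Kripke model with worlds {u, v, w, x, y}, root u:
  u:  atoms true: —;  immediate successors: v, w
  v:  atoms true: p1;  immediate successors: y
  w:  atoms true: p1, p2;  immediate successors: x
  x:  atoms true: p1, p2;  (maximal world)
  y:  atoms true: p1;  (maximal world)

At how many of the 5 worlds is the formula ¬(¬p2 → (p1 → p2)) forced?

2

u: does not force it — u ⊮ ¬(¬p2 → (p1 → p2)) since w is accessible from u and w ⊩ ¬p2 → (p1 → p2).
v: forces it.
w: does not force it — w ⊮ ¬(¬p2 → (p1 → p2)) since w is accessible from w and w ⊩ ¬p2 → (p1 → p2).
x: does not force it.
y: forces it.
Worlds forcing the formula: {v, y}.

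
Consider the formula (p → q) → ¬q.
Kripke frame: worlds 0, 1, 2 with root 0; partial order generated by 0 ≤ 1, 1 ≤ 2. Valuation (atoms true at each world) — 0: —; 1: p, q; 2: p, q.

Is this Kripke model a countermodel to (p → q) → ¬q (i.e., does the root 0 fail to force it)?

0 ⊮ (p → q) → ¬q: already at 0 itself, 0 ⊩ p → q but 0 ⊮ ¬q.
0 ⊮ ¬q since 1 is accessible from 0 and 1 ⊩ q.
So the root 0 does not force (p → q) → ¬q; the model is a countermodel.

Yes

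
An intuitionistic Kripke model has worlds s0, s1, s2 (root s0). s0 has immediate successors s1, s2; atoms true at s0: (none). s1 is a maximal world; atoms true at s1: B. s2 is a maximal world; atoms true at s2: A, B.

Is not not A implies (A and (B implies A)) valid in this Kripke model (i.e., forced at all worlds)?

s0 forces not not A implies (A and (B implies A)): every world accessible from s0 that forces not not A (namely s2) also forces A and (B implies A).
Since the root s0 forces not not A implies (A and (B implies A)) and forcing is persistent (monotone upward), every world forces it.

Yes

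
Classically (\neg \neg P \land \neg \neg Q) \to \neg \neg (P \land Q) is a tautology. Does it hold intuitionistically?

This is the distribution of double negation over conjunction, which is intuitionistically derivable.
Assume \neg \neg P, \neg \neg Q, and \neg (P \land Q). From P we'd get \neg Q (since P \land Q is refuted), contradicting \neg \neg Q; so \neg P, contradicting \neg \neg P.

Yes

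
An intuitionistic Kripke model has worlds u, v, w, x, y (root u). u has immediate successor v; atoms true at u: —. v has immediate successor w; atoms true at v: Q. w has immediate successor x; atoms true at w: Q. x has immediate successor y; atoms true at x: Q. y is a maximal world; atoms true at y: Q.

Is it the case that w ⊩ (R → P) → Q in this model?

Yes

w ⊩ (R → P) → Q: every world accessible from w that forces R → P (namely w, x, y) also forces Q.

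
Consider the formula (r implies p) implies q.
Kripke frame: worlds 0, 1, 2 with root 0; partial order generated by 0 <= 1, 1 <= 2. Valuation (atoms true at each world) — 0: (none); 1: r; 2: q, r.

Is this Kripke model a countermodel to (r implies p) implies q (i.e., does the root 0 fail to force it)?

No

0 forces (r implies p) implies q vacuously: no world accessible from 0 forces the antecedent r implies p.
So the root 0 forces (r implies p) implies q; the model is not a countermodel.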